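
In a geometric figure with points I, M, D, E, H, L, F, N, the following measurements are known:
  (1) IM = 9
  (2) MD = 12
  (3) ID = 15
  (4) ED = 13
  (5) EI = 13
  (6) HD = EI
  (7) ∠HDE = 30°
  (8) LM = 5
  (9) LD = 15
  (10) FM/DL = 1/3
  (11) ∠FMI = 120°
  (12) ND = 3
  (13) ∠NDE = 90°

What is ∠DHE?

From the given relations: HD = EI = 13.
Step 1: By the law of cosines on triangle HDE: HE² = 13² + 13² − 2·13·13·cos(30°) = 45.28, so HE ≈ 6.73.
Step 2: By the inverse law of cosines on triangle DHE: cos(∠DHE) = (13² + 6.73² − 13²) / (2·13·6.73) = 45.28/174.96 = 0.2588, so ∠DHE = 75°.

Therefore, the measure of angle ∠DHE = 75°.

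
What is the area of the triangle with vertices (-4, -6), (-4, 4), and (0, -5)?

The Shoelace formula computes the area from vertex coordinates by summing cross products.
For vertices (-4,-6), (-4,4), (0,-5):
Signed sum = -4*4 - -4*-6 + -4*-5 - 0*4 + 0*-6 - -4*-5
= -40 + 20 + -20 = -40
Area = (1/2)|-40| = 20.

20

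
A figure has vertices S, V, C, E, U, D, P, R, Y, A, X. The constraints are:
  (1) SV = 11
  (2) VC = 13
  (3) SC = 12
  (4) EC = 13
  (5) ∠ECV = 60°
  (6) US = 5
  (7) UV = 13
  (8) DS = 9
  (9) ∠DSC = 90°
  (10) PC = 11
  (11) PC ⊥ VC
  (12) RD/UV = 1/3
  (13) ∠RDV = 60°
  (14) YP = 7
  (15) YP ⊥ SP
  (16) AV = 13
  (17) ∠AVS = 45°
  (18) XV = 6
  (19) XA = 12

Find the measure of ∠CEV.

Step 1: By the law of cosines on triangle ECV: EV² = 13² + 13² − 2·13·13·cos(60°) = 169, so EV = 13.
Step 2: By the inverse law of cosines on triangle CEV: cos(∠CEV) = (13² + 13² − 13²) / (2·13·13) = 169/338 = 0.5, so ∠CEV = 60°.

Therefore, the measure of angle ∠CEV = 60°.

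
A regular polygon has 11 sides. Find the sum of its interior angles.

The sum of interior angles of an n-sided polygon is (n - 2) * 180.
For n = 11: (11 - 2) * 180 = 9 * 180 = 1620 degrees.

1620 degrees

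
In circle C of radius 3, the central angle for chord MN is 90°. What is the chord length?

Chord length = 2r sin(θ/2)
= 2 × 3 × sin(90°/2)
= 2 × 3 × sin(45°)
= 3*sqrt(2)

3*sqrt(2)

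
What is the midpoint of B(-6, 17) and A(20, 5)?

M = ((x₁ + x₂)/2, (y₁ + y₂)/2)
= ((-6 + 20)/2, (17 + 5)/2)
= (14/2, 22/2) = (7, 11)

(7, 11)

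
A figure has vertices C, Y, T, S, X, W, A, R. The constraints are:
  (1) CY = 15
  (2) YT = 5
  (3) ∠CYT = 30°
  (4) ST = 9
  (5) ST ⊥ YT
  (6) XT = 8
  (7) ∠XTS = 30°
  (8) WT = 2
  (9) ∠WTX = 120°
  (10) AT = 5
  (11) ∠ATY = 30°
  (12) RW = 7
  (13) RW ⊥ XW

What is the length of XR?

Step 1: By the law of cosines on triangle XTW: XW² = 8² + 2² − 2·8·2·cos(120°) = 84, so XW = 2·√21.
Step 2: By the law of cosines on triangle XWR: XR² = (2·√21)² + 7² − 2·2·√21·7·cos(90°) = 133, so XR = √133.

Therefore, the length of XR = √133.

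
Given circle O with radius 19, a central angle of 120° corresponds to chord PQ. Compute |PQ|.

Chord length = 2r sin(θ/2)
= 2 × 19 × sin(120°/2)
= 2 × 19 × sin(60°)
= 19*sqrt(3)

19*sqrt(3)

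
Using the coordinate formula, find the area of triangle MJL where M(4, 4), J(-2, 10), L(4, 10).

The Shoelace formula computes the area from vertex coordinates by summing cross products.
For vertices (4,4), (-2,10), (4,10):
Signed sum = 4*10 - -2*4 + -2*10 - 4*10 + 4*4 - 4*10
= 48 + -60 + -24 = -36
Area = (1/2)|-36| = 18.

18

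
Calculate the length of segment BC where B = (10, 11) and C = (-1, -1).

d = sqrt((-11)^2 + (-12)^2) = sqrt(265)

sqrt(265)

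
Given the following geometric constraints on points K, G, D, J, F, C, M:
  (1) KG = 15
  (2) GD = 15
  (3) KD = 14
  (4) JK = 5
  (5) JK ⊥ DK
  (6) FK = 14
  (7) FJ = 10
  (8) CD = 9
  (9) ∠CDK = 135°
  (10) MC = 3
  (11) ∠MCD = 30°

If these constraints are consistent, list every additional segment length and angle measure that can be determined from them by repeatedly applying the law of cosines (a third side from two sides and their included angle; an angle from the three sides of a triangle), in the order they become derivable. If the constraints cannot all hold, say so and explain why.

The constraints are consistent. Derivable facts, in order:
After 1 step:
- DJ ≈ 14.87
- DM ≈ 6.58
- KC ≈ 21.34
- ∠DGK = 55.64°
- ∠DKG = 62.18°
- ∠FJK = 135.23°
- ∠FKJ = 30.2°
- ∠GDK = 62.18°
- ∠JFK = 14.57°
After 2 steps:
- ∠CDM = 13.19°
- ∠CKD = 17.35°
- ∠CMD = 136.81°
- ∠DCK = 27.65°
- ∠DJK = 70.35°
- ∠JDK = 19.65°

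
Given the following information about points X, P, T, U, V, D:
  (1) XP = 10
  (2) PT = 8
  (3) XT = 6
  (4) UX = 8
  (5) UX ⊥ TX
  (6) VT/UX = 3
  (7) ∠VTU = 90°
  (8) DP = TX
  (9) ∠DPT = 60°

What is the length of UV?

From the given relations: VT = 3·UX = 3·8 = 24.
Step 1: By the law of cosines on triangle UXT: UT² = 8² + 6² − 2·8·6·cos(90°) = 100, so UT = 10.
Step 2: By the law of cosines on triangle UTV: UV² = 10² + 24² − 2·10·24·cos(90°) = 676, so UV = 26.

Therefore, the length of UV = 26.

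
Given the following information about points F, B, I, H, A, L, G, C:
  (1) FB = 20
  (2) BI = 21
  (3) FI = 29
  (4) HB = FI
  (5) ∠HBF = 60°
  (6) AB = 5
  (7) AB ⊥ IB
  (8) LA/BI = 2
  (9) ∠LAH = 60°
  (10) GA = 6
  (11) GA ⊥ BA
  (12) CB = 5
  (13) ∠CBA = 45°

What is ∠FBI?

Step 1: By the inverse law of cosines on triangle FBI: cos(∠FBI) = (20² + 21² − 29²) / (2·20·21) = 0/840 = 0, so ∠FBI = 90°.

Therefore, the measure of angle ∠FBI = 90°.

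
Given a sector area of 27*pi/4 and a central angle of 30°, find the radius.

Sector area A = πr² × θ/360, so r² = 360A / (πθ).
r² = 360 × 27*pi/4 / (π × 30)
r² = 81
r = 9

9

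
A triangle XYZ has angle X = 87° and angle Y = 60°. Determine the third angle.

Let angle Z = x. Then 87 + 60 + x = 180.
x = 180 - 147 = 33 degrees.

33 degrees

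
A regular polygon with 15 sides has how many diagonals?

The number of diagonals in an n-gon is n(n - 3)/2.
For n = 15: 15(15 - 3)/2 = 15 × 12 / 2 = 90.

90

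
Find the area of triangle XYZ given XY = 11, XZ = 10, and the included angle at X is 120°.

Area = (1/2)(11)(10) sin(120°) = (1/2)(11)(10)(sqrt(3)/2) = 55*sqrt(3)/2

55*sqrt(3)/2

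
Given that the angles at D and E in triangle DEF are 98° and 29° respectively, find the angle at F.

The interior angles sum to 180°: angle F = 180 - 98 - 29 = 53°.
The triangle is obtuse (angles 98°, 29°, 53°).

53 degrees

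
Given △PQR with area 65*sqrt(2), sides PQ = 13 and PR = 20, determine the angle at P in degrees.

From the SAS area formula Area = (1/2)ab sin(C), rearranging gives sin(C) = 2*Area/(ab).
sin(C) = 2 * 65*sqrt(2) / (260) = sqrt(2)/2.
Therefore C = arcsin(sqrt(2)/2) = 45°.
Since sin(180° - C) = sin(C), the obtuse angle 135° gives the same area, so C = 45° or C = 135°.

45° or 135°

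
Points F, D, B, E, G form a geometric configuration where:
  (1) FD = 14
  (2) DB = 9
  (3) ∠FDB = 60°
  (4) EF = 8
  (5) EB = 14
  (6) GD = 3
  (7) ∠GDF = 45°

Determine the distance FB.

Step 1: By the law of cosines on triangle FDB: FB² = 14² + 9² − 2·14·9·cos(60°) = 151, so FB = √151.

Therefore, the length of FB = √151.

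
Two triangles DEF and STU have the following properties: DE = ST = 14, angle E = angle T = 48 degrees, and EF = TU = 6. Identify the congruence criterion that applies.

The given information matches SAS: Two pairs of corresponding sides and the included angle are equal (Side-Angle-Side).

SAS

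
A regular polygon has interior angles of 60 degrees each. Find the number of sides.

Exterior angle = 180 - 60 = 120. n = 360 / 120 = 3.

3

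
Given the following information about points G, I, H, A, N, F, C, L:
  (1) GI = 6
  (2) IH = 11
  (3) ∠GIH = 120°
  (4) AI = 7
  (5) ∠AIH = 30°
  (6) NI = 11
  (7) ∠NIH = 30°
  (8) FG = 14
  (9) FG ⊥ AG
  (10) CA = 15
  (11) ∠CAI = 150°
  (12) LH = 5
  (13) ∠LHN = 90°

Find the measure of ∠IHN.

Step 1: By the law of cosines on triangle HIN: HN² = 11² + 11² − 2·11·11·cos(30°) = 32.42, so HN ≈ 5.69.
Step 2: By the inverse law of cosines on triangle IHN: cos(∠IHN) = (11² + 5.69² − 11²) / (2·11·5.69) = 32.42/125.27 = 0.2588, so ∠IHN = 75°.

Therefore, the measure of angle ∠IHN = 75°.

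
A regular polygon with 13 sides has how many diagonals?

Total line segments between 13 vertices = C(13,2) = 78.
Subtract the 13 sides: 78 - 13 = 65 diagonals.

65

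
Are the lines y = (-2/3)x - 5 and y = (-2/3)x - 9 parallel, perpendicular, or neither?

Slope of line 1: m1 = -2/3
Slope of line 2: m2 = -2/3
Two lines are parallel if and only if they have equal slopes (or both are vertical).
Here m1 = m2 = -2/3, confirming the lines are parallel.

Parallel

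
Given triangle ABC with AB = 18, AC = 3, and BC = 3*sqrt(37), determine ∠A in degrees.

When all three sides of a triangle are known, the law of cosines can be rearranged to find any angle.
cos(C) = (a² + b² - c²) / (2ab) gives cos(A) = 0.
Taking the inverse cosine: A = 90°.

90°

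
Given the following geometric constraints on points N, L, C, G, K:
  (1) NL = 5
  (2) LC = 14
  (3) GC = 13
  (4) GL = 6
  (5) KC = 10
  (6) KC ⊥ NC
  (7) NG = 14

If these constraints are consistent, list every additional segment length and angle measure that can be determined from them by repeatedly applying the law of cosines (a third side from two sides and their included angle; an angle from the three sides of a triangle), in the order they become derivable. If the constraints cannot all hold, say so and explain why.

These constraints are not satisfiable: by the triangle inequality in triangle LNG, (1) NL = 5 and (4) GL = 6 force NG ≤ 5 + 6 = 11, but (7) says NG = 14. No planar figure meets all of them, so nothing further can be derived.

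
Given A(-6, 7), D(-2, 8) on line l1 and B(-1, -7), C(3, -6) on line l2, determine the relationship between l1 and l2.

Slope of line 1: m1 = (8 - 7)/(-2 - -6) = 1/4 = 1/4
Slope of line 2: m2 = (-6 - -7)/(3 - -1) = 1/4 = 1/4
m1 = m2, so the lines are parallel.

Parallel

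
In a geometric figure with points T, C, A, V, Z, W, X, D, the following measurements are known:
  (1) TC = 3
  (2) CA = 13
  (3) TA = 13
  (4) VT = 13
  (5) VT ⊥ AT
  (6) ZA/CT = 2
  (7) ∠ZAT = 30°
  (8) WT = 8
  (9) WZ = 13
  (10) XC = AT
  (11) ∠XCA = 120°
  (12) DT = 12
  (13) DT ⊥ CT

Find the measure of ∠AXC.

From the given relations: XC = AT = 13.
Step 1: By the law of cosines on triangle XCA: XA² = 13² + 13² − 2·13·13·cos(120°) = 507, so XA = 13·√3.
Step 2: By the inverse law of cosines on triangle AXC: cos(∠AXC) = ((13·√3)² + 13² − 13²) / (2·13·√3·13) = 507/585.43 = 0.866, so ∠AXC = 30°.

Therefore, the measure of angle ∠AXC = 30°.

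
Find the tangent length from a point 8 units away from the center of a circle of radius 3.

tangent = √(d² - r²) = √(8² - 3²) = √(64 - 9) = √55 = sqrt(55)

sqrt(55)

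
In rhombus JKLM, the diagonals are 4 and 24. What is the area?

The diagonals of a rhombus divide it into four right triangles.
Each triangle has legs 4/ 2 = 2 and 24/2 = 12, so each has area (1/2)*2*12 = 12.
Four such triangles give total area = (d1 * d2) / 2 = 48.

48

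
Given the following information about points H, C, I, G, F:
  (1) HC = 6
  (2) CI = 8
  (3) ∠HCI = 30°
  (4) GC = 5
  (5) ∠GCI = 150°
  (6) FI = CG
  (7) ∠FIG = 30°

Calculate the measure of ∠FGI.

From the given relations: FI = CG = 5.
Step 1: By the law of cosines on triangle GCI: GI² = 5² + 8² − 2·5·8·cos(150°) = 158.28, so GI ≈ 12.58.
Step 2: By the law of cosines on triangle GIF: GF² = 12.58² + 5² − 2·12.58·5·cos(30°) = 74.33, so GF ≈ 8.62.
Step 3: By the inverse law of cosines on triangle FGI: cos(∠FGI) = (8.62² + 12.58² − 5²) / (2·8.62·12.58) = 207.61/216.93 = 0.957, so ∠FGI = 16.86°.

Therefore, the measure of angle ∠FGI = 16.86°.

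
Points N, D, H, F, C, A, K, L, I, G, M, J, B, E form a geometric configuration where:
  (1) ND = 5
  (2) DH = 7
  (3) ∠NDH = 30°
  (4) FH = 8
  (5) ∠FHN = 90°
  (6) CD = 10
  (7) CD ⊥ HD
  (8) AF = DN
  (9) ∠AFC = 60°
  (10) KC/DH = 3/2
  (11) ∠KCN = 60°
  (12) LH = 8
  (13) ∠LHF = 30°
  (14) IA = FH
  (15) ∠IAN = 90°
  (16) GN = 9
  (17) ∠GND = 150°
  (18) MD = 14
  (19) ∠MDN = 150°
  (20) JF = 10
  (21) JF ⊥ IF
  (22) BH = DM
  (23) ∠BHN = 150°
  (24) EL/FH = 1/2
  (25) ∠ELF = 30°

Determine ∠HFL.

Step 1: By the law of cosines on triangle FHL: FL² = 8² + 8² − 2·8·8·cos(30°) = 17.15, so FL ≈ 4.14.
Step 2: By the inverse law of cosines on triangle HFL: cos(∠HFL) = (8² + 4.14² − 8²) / (2·8·4.14) = 17.15/66.26 = 0.2588, so ∠HFL = 75°.

Therefore, the measure of angle ∠HFL = 75°.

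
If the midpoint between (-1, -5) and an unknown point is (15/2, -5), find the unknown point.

Using the midpoint formula: M = ((x1 + x2)/2, (y1 + y2)/2)
We know M = (15/2, -5) and C = (-1, -5)
For x: 15/2 = (-1 + x2)/2, so x2 = 2*15/2 - -1 = 16
For y: -5 = (-5 + y2)/2, so y2 = 2*-5 - -5 = -5
D = (16, -5)

(16, -5)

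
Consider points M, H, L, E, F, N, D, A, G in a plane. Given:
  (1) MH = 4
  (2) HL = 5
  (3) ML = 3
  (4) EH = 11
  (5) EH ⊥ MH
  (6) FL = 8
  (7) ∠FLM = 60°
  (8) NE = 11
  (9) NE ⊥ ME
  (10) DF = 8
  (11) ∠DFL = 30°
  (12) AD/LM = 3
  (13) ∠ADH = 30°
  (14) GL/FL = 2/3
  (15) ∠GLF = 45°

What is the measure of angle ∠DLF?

Step 1: By the law of cosines on triangle LFD: LD² = 8² + 8² − 2·8·8·cos(30°) = 17.15, so LD ≈ 4.14.
Step 2: By the inverse law of cosines on triangle DLF: cos(∠DLF) = (4.14² + 8² − 8²) / (2·4.14·8) = 17.15/66.26 = 0.2588, so ∠DLF = 75°.

Therefore, the measure of angle ∠DLF = 75°.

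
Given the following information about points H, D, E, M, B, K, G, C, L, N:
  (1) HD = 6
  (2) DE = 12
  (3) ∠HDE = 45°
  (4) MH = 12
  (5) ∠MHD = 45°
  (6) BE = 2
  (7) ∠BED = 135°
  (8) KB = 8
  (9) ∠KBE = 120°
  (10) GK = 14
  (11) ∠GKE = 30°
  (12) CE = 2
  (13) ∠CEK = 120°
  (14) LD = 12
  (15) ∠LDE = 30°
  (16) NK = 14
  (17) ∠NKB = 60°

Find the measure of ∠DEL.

Step 1: By the law of cosines on triangle EDL: EL² = 12² + 12² − 2·12·12·cos(30°) = 38.58, so EL ≈ 6.21.
Step 2: By the inverse law of cosines on triangle DEL: cos(∠DEL) = (12² + 6.21² − 12²) / (2·12·6.21) = 38.58/149.08 = 0.2588, so ∠DEL = 75°.

Therefore, the measure of angle ∠DEL = 75°.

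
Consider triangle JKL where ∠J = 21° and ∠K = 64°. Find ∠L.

By the triangle angle sum property, the three interior angles of any triangle add up to 180°.
We know angle J = 21° and angle K = 64°, so their sum is 85°.
Therefore angle L = 180° - 85° = 95°.

95 degrees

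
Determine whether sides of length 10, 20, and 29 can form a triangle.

Sort the sides: 10, 20, 29.
It suffices to check that the sum of the two smallest exceeds the largest:
10 + 20 = 30 > 29. ✓
Yes, a valid triangle can be formed.

Yes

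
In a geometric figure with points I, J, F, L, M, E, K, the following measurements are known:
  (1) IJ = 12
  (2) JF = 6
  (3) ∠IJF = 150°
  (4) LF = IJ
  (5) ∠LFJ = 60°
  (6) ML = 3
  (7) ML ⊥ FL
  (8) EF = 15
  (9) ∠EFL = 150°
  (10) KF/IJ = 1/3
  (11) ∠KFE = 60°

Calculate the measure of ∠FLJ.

From the given relations: LF = IJ = 12.
Step 1: By the law of cosines on triangle LFJ: LJ² = 12² + 6² − 2·12·6·cos(60°) = 108, so LJ = 6·√3.
Step 2: By the inverse law of cosines on triangle FLJ: cos(∠FLJ) = (12² + (6·√3)² − 6²) / (2·12·6·√3) = 216/249.42 = 0.866, so ∠FLJ = 30°.

Therefore, the measure of angle ∠FLJ = 30°.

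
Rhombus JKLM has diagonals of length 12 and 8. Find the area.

Area of a rhombus = (d1 * d2) / 2
Area = (12 * 8) / 2
Area = 96 / 2
Area = 48

48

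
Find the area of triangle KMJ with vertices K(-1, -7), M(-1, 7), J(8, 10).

The Shoelace formula computes the area from vertex coordinates by summing cross products.
For vertices (-1,-7), (-1,7), (8,10):
Signed sum = -1*7 - -1*-7 + -1*10 - 8*7 + 8*-7 - -1*10
= -14 + -66 + -46 = -126
Area = (1/2)|-126| = 63.

63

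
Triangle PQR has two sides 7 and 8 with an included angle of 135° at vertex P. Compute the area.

When two sides and the included angle are known, the area formula is (1/2)ab sin(C).
The height from one side to the opposite vertex is 8 sin(135°) = 4*sqrt(2).
Area = (1/2) * 7 * 4*sqrt(2) = 14*sqrt(2).

14*sqrt(2)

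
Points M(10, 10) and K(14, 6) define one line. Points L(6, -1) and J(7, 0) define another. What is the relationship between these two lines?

Slope of line 1: m1 = (6 - 10)/(14 - 10) = -4/4 = -1
Slope of line 2: m2 = (0 - -1)/(7 - 6) = 1/1 = 1
m1 * m2 = (-1) * (1) = -1 = -1, so the lines are perpendicular.

Perpendicular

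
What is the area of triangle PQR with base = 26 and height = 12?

A triangle's area is half the area of a rectangle with the same base and height.
Area = (1/2) * 26 * 12 = 156.

156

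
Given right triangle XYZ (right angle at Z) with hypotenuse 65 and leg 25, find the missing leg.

YZ = sqrt(65^2 - 25^2) = sqrt(3600) = 60

60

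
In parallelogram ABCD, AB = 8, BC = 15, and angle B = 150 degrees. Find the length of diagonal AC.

Using the law of cosines:
d^2 = 8^2 + 15^2 - 2(8)(15)cos(150 degrees)
d^2 = 64 + 225 - 240*-sqrt(3)/2
d^2 = 120*sqrt(3) + 289
d = sqrt(120*sqrt(3) + 289)

sqrt(120*sqrt(3) + 289)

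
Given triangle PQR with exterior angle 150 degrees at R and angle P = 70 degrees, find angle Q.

The exterior angle theorem states that an exterior angle equals the sum of the two non-adjacent interior angles.
So 150 = 70 + angle Q, which gives angle Q = 150 - 70 = 80 degrees.

80 degrees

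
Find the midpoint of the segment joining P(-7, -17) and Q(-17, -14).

M = ((x₁ + x₂)/2, (y₁ + y₂)/2)
= ((-7 + -17)/2, (-17 + -14)/2)
= (-24/2, -31/2) = (-12, -31/2)

(-12, -31/2)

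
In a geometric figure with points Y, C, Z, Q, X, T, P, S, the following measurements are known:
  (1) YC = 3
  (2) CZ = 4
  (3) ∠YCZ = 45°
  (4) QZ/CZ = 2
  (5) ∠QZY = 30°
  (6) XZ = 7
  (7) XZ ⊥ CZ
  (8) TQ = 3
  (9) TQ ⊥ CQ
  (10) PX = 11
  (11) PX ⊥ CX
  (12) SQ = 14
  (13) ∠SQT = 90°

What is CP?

Step 1: By the law of cosines on triangle CZX: CX² = 4² + 7² − 2·4·7·cos(90°) = 65, so CX = √65.
Step 2: By the law of cosines on triangle CXP: CP² = √65² + 11² − 2·√65·11·cos(90°) = 186, so CP = √186.

Therefore, the length of CP = √186.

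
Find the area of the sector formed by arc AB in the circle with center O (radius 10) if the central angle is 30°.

The full circle has area πr² = π(10)² = 100*pi.
The sector covers 30° out of 360°, a fraction of 1/12.
Sector area = 100*pi × 1/12 = 25*pi/3.

25*pi/3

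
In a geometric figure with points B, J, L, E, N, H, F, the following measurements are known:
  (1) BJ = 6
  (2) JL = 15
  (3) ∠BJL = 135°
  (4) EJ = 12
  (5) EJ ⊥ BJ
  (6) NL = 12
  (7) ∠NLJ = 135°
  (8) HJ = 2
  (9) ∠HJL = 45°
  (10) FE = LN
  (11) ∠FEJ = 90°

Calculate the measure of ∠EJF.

From the given relations: FE = LN = 12.
Step 1: By the law of cosines on triangle JEF: JF² = 12² + 12² − 2·12·12·cos(90°) = 288, so JF = 12·√2.
Step 2: By the inverse law of cosines on triangle EJF: cos(∠EJF) = (12² + (12·√2)² − 12²) / (2·12·12·√2) = 288/407.29 = 0.7071, so ∠EJF = 45°.

Therefore, the measure of angle ∠EJF = 45°.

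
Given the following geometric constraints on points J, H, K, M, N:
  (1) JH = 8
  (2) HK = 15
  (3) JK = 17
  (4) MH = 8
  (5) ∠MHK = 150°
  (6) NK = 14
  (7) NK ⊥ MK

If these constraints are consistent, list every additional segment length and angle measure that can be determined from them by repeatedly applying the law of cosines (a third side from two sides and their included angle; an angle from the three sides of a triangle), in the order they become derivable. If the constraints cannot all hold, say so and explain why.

The constraints are consistent. Derivable facts, in order:
After 1 step:
- KM ≈ 22.29
- ∠HJK = 61.93°
- ∠HKJ = 28.07°
- ∠JHK = 90°
After 2 steps:
- MN ≈ 26.32
- ∠HKM = 10.34°
- ∠HMK = 19.66°
After 3 steps:
- ∠KMN = 32.13°
- ∠KNM = 57.87°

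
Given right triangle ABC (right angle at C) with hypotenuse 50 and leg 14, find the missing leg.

By the Pythagorean theorem: BC^2 = AB^2 - AC^2
BC^2 = 50^2 - 14^2 = 2500 - 196 = 2304
BC = sqrt(2304) = 48

48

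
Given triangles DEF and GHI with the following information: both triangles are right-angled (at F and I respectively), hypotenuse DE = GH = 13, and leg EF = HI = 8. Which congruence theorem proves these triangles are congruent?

The given information matches HL: The hypotenuse and one leg of two right triangles are equal (Hypotenuse-Leg).

HL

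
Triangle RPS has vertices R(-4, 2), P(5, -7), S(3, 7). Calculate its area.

The Shoelace formula computes the area from vertex coordinates by summing cross products.
For vertices (-4,2), (5,-7), (3,7):
Signed sum = -4*-7 - 5*2 + 5*7 - 3*-7 + 3*2 - -4*7
= 18 + 56 + 34 = 108
Area = (1/2)|108| = 54.

54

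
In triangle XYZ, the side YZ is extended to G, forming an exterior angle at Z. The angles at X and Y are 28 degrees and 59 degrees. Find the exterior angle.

Exterior angle = 28 + 59 = 87 degrees (exterior angle theorem).

87 degrees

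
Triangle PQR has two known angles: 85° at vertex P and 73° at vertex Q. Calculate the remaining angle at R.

The interior angles sum to 180°: angle R = 180 - 85 - 73 = 22°.
The triangle is acute (angles 85°, 73°, 22°).

22 degrees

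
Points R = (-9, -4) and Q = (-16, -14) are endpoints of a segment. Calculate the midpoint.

The midpoint is the point halfway along the segment.
Move half the horizontal distance: -9 + (-16 - -9)/2 = -9 + -7/2 = -25/2
Move half the vertical distance: -4 + (-14 - -4)/2 = -4 + -10/2 = -9
Midpoint = (-25/2, -9)

(-25/2, -9)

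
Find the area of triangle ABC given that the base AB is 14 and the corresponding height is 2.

A triangle's area is half the area of a rectangle with the same base and height.
Area = (1/2) * 14 * 2 = 14.

14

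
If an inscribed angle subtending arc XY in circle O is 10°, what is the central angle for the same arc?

By the inscribed angle theorem, the central angle is twice the inscribed angle.
Central angle = 2 × 10° = 20°

20°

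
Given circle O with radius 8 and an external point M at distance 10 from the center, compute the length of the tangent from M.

The tangent, radius, and line from the external point to the center form a right triangle.
The right angle is where the tangent meets the radius.
By the Pythagorean theorem: tangent² + 8² = 10²
tangent² = 100 - 64 = 36
tangent = 6

6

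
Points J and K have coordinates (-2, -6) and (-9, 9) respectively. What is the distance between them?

The horizontal distance is |-9 - -2| = 7 and the vertical distance is |9 - -6| = 15.
By the Pythagorean theorem, d = sqrt(7^2 + 15^2) = sqrt(274).

sqrt(274)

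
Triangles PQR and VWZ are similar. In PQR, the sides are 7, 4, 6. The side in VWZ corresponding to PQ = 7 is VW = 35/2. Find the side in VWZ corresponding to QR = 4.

k = 35/2/7 = 5/2. WZ = 5/2 * 4 = 10.

10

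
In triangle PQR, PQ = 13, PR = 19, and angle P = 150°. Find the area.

Area = (1/2)(13)(19) sin(150°) = (1/2)(13)(19)(1/2) = 247/4

247/4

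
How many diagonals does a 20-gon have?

Each of the 20 vertices connects to 17 non-adjacent vertices via diagonals.
Total connections = 20 × 17 = 340, but each diagonal is counted twice.
Number of diagonals = 340 / 2 = 170.

170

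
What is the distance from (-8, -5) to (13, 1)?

d = sqrt((13 - -8)^2 + (1 - -5)^2)
d = sqrt(21^2 + 6^2)
d = sqrt(441 + 36)
d = sqrt(477) = 3*sqrt(53)

3*sqrt(53)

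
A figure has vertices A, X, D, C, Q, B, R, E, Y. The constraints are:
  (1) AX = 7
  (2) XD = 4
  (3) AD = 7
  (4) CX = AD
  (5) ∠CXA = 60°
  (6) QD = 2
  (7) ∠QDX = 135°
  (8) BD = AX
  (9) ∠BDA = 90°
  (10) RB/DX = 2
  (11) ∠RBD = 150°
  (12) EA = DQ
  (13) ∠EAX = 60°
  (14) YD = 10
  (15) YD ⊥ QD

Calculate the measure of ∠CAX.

From the given relations: CX = AD = 7.
Step 1: By the law of cosines on triangle AXC: AC² = 7² + 7² − 2·7·7·cos(60°) = 49, so AC = 7.
Step 2: By the inverse law of cosines on triangle CAX: cos(∠CAX) = (7² + 7² − 7²) / (2·7·7) = 49/98 = 0.5, so ∠CAX = 60°.

Therefore, the measure of angle ∠CAX = 60°.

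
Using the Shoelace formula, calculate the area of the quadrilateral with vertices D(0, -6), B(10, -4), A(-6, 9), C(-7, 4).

The Shoelace formula works by pairing each vertex with the next (cycling back to the first).
For each pair, compute x_i*y_(i+1) - x_(i+1)*y_i:
  (0*-4 - 10*-6) = 60
  (10*9 - -6*-4) = 66
  (-6*4 - -7*9) = 39
  (-7*-6 - 0*4) = 42
Taking half the absolute value of the total: Area = (1/2)(207) = 207/2.

207/2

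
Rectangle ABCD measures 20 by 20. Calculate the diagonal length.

A rectangle's diagonal splits it into two right triangles, with the diagonal as the hypotenuse.
By the Pythagorean theorem, d^2 = 20^2 + 20^2 = 800.
Therefore d = sqrt(800) = 20*sqrt(2).

20*sqrt(2)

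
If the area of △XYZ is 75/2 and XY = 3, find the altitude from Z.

height = 2 * 75/2 / 3 = 25

25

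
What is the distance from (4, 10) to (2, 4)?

d = sqrt((2 - 4)^2 + (4 - 10)^2)
d = sqrt(-2^2 + -6^2)
d = sqrt(4 + 36)
d = sqrt(40) = 2*sqrt(10)

2*sqrt(10)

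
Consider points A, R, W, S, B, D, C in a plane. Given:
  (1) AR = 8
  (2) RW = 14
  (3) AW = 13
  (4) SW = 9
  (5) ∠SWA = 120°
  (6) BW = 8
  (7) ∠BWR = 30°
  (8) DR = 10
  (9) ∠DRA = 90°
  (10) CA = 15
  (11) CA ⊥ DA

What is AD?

Step 1: By the law of cosines on triangle ARD: AD² = 8² + 10² − 2·8·10·cos(90°) = 164, so AD = 2·√41.

Therefore, the length of AD = 2·√41.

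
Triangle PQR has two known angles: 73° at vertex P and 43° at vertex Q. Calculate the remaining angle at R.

Let angle R = x. Then 73 + 43 + x = 180.
x = 180 - 116 = 64 degrees.

64 degrees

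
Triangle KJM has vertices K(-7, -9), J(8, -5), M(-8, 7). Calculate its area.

Using the Shoelace formula for a triangle:
Area = (1/2)|x0(y1 - y2) + x1(y2 - y0) + x2(y0 - y1)|
Area = (1/2)|-7(-5 - 7) + 8(7 - -9) + -8(-9 - -5)|
Area = (1/2)|84 + 128 + 32|
Area = (1/2)|244|
Area = (1/2)(244)
Area = 122

122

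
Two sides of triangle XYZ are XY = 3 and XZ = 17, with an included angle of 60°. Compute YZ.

When two sides and the included angle are known, the law of cosines gives the third side.
c^2 = a^2 + b^2 - 2ab cos(C) generalizes the Pythagorean theorem to non-right triangles.
Here: YZ^2 = 9 + 289 - 102*(1/2) = 247
YZ = sqrt(247)

sqrt(247)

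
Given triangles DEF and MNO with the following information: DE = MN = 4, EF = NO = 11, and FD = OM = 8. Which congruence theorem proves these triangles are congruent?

The given information matches SSS: All three pairs of corresponding sides are equal (Side-Side-Side).

SSS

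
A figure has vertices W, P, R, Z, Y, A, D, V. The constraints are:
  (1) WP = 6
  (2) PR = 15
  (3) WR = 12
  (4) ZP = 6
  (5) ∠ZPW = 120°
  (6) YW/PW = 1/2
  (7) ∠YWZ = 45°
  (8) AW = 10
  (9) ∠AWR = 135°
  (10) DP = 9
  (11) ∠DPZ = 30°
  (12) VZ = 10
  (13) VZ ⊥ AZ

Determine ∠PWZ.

Step 1: By the law of cosines on triangle WPZ: WZ² = 6² + 6² − 2·6·6·cos(120°) = 108, so WZ = 6·√3.
Step 2: By the inverse law of cosines on triangle PWZ: cos(∠PWZ) = (6² + (6·√3)² − 6²) / (2·6·6·√3) = 108/124.71 = 0.866, so ∠PWZ = 30°.

Therefore, the measure of angle ∠PWZ = 30°.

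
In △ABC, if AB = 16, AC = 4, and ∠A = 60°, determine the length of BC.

By the law of cosines: BC^2 = AB^2 + AC^2 - 2*AB*AC*cos(A)
BC^2 = 16^2 + 4^2 - 2*16*4*cos(60°)
BC^2 = 256 + 16 - 128*(1/2)
BC^2 = 208
BC = 4*sqrt(13)

4*sqrt(13)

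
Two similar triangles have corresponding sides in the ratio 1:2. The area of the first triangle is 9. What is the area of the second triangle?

For similar figures, the area ratio equals the square of the side ratio.
Side ratio (the first triangle to the second triangle) = 1:2, so area ratio = 1^2:2^2 = 1:4.
If the area of the first triangle is 9, then the area of the second triangle = 9 * (4/1) = 36.

36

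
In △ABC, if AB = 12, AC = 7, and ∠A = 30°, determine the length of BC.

By the law of cosines: BC^2 = AB^2 + AC^2 - 2*AB*AC*cos(A)
BC^2 = 12^2 + 7^2 - 2*12*7*cos(30°)
BC^2 = 144 + 49 - 168*(sqrt(3)/2)
BC^2 = 193 - 84*sqrt(3)
BC = sqrt(193 - 84*sqrt(3))

sqrt(193 - 84*sqrt(3))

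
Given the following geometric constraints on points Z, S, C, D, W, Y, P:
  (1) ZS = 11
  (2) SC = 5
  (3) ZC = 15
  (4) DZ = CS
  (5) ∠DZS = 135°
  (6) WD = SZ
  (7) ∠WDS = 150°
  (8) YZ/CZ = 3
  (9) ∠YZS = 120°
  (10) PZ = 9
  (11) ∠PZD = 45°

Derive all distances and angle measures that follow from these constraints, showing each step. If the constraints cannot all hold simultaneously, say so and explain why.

The constraints are consistent.

From the given relations:
  DZ = CS = 5
  WD = SZ = 11
  YZ = 3·CZ = 3·15 = 45

Step 1: From SZ = 11, ZD = 5, and ∠SZD = 135°, by the law of cosines:
  SD² = SZ² + ZD² - 2·SZ·ZD·cos(135°) = 121 + 25 + 77.78 = 223.8
  SD ≈ 14.96

Step 2: From SZ = 11, ZY = 45, and ∠SZY = 120°, by the law of cosines:
  SY² = SZ² + ZY² - 2·SZ·ZY·cos(120°) = 121 + 2025 + 495 = 2641
  SY ≈ 51.39

Step 3: From DZ = 5, ZP = 9, and ∠DZP = 45°, by the law of cosines:
  DP² = DZ² + ZP² - 2·DZ·ZP·cos(45°) = 25 + 81 - 63.64 = 42.36
  DP ≈ 6.51

Step 4: From ZC = 15, ZS = 11, CS = 5, by the inverse law of cosines:
  cos(∠CZS) = (ZC² + ZS² - CS²) / (2·ZC·ZS)
  ∠CZS = 13.41°

Step 5: From SC = 5, SZ = 11, CZ = 15, by the inverse law of cosines:
  cos(∠CSZ) = (SC² + SZ² - CZ²) / (2·SC·SZ)
  ∠CSZ = 135.9°

Step 6: From CS = 5, CZ = 15, SZ = 11, by the inverse law of cosines:
  cos(∠SCZ) = (CS² + CZ² - SZ²) / (2·CS·CZ)
  ∠SCZ = 30.68°

Step 7: From SD = 14.96, DW = 11, and ∠SDW = 150°, by the law of cosines:
  SW² = SD² + DW² - 2·SD·DW·cos(150°) = 223.8 + 121 + 285 = 629.8
  SW ≈ 25.1

Step 8: From SD = 14.96, SZ = 11, DZ = 5, by the inverse law of cosines:
  cos(∠DSZ) = (SD² + SZ² - DZ²) / (2·SD·SZ)
  ∠DSZ = 13.67°

Step 9: From SY = 51.39, SZ = 11, YZ = 45, by the inverse law of cosines:
  cos(∠YSZ) = (SY² + SZ² - YZ²) / (2·SY·SZ)
  ∠YSZ = 49.32°

Step 10: From DP = 6.51, DZ = 5, PZ = 9, by the inverse law of cosines:
  cos(∠PDZ) = (DP² + DZ² - PZ²) / (2·DP·DZ)
  ∠PDZ = 102.1°

Step 11: From DS = 14.96, DZ = 5, SZ = 11, by the inverse law of cosines:
  cos(∠SDZ) = (DS² + DZ² - SZ²) / (2·DS·DZ)
  ∠SDZ = 31.33°

Step 12: From YS = 51.39, YZ = 45, SZ = 11, by the inverse law of cosines:
  cos(∠SYZ) = (YS² + YZ² - SZ²) / (2·YS·YZ)
  ∠SYZ = 10.68°

Step 13: From PD = 6.51, PZ = 9, DZ = 5, by the inverse law of cosines:
  cos(∠DPZ) = (PD² + PZ² - DZ²) / (2·PD·PZ)
  ∠DPZ = 32.9°

Step 14: From SD = 14.96, SW = 25.1, DW = 11, by the inverse law of cosines:
  cos(∠DSW) = (SD² + SW² - DW²) / (2·SD·SW)
  ∠DSW = 12.66°

Step 15: From WD = 11, WS = 25.1, DS = 14.96, by the inverse law of cosines:
  cos(∠DWS) = (WD² + WS² - DS²) / (2·WD·WS)
  ∠DWS = 17.34°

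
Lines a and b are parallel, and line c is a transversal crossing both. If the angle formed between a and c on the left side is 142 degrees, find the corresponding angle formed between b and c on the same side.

When a transversal crosses parallel lines, angles in the same position at each intersection are called corresponding angles.
These are always equal, so the answer is 142 degrees.

142 degrees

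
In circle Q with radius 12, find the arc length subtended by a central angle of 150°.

The full circumference is 2πr = 2π(12) = 24*pi.
The arc spans 150° out of 360°, which is a fraction of 5/12.
Arc length = 24*pi × 5/12 = 10*pi.

10*pi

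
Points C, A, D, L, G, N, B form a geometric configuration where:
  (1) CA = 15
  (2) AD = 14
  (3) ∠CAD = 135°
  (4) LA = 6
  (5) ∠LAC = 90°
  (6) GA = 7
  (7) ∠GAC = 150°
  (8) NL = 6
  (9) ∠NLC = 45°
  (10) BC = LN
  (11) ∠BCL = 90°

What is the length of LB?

From the given relations: BC = LN = 6.
Step 1: By the law of cosines on triangle LAC: LC² = 6² + 15² − 2·6·15·cos(90°) = 261, so LC = 3·√29.
Step 2: By the law of cosines on triangle LCB: LB² = (3·√29)² + 6² − 2·3·√29·6·cos(90°) = 297, so LB = 3·√33.

Therefore, the length of LB = 3·√33.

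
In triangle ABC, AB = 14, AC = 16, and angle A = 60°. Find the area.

When two sides and the included angle are known, the area formula is (1/2)ab sin(C).
The height from one side to the opposite vertex is 16 sin(60°) = 8*sqrt(3).
Area = (1/2) * 14 * 8*sqrt(3) = 56*sqrt(3).

56*sqrt(3)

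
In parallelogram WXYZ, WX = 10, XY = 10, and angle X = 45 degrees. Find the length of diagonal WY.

The diagonal of a parallelogram can be found by treating two adjacent sides and the diagonal as a triangle.
Applying the law of cosines with sides 10, 10 and included angle 45°:
d^2 = 100 + 100 - 200*cos(45°) = 200 - 100*sqrt(2)
d = 10*sqrt(2 - sqrt(2))

10*sqrt(2 - sqrt(2))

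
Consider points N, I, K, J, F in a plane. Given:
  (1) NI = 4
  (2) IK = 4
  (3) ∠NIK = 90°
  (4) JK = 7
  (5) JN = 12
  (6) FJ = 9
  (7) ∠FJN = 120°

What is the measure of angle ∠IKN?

Step 1: By the law of cosines on triangle KIN: KN² = 4² + 4² − 2·4·4·cos(90°) = 32, so KN = 4·√2.
Step 2: By the inverse law of cosines on triangle IKN: cos(∠IKN) = (4² + (4·√2)² − 4²) / (2·4·4·√2) = 32/45.25 = 0.7071, so ∠IKN = 45°.

Therefore, the measure of angle ∠IKN = 45°.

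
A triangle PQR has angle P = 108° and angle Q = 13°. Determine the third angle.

Let angle R = x. Then 108 + 13 + x = 180.
x = 180 - 121 = 59 degrees.

59 degrees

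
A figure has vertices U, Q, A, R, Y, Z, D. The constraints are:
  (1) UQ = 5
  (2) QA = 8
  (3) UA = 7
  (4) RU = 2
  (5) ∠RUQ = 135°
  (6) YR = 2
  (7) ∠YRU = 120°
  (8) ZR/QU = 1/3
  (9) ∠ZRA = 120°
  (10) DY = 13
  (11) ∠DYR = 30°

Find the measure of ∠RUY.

Step 1: By the law of cosines on triangle URY: UY² = 2² + 2² − 2·2·2·cos(120°) = 12, so UY = 2·√3.
Step 2: By the inverse law of cosines on triangle RUY: cos(∠RUY) = (2² + (2·√3)² − 2²) / (2·2·2·√3) = 12/13.86 = 0.866, so ∠RUY = 30°.

Therefore, the measure of angle ∠RUY = 30°.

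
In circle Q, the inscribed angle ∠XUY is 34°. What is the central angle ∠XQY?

By the inscribed angle theorem, the central angle is twice the inscribed angle.
Central angle = 2 × 34° = 68°

68°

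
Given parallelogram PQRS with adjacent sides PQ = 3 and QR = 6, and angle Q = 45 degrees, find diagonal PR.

Using the law of cosines:
d^2 = 3^2 + 6^2 - 2(3)(6)cos(45 degrees)
d^2 = 9 + 36 - 36*sqrt(2)/2
d^2 = 45 - 18*sqrt(2)
d = 3*sqrt(5 - 2*sqrt(2))

3*sqrt(5 - 2*sqrt(2))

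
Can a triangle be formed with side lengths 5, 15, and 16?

Check all three triangle inequalities:
5 + 15 = 20 > 16 ✓
5 + 16 = 21 > 15 ✓
15 + 16 = 31 > 5 ✓
All conditions hold, so these sides form a valid triangle.

Yes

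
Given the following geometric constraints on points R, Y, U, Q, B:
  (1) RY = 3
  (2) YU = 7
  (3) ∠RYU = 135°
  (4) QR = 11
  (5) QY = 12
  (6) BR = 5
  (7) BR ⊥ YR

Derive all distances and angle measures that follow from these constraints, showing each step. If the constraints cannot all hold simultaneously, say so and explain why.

The constraints are consistent.

Step 1: From RY = 3, YU = 7, and ∠RYU = 135°, by the law of cosines:
  RU² = RY² + YU² - 2·RY·YU·cos(135°) = 9 + 49 + 29.7 = 87.7
  RU ≈ 9.36

Step 2: From YR = 3, RB = 5, and ∠YRB = 90°, by the law of cosines:
  YB² = YR² + RB² - 2·YR·RB·cos(90°) = 9 + 25 - 0 = 34
  YB = √34

Step 3: From RQ = 11, RY = 3, QY = 12, by the inverse law of cosines:
  cos(∠QRY) = (RQ² + RY² - QY²) / (2·RQ·RY)
  ∠QRY = 102.25°

Step 4: From YQ = 12, YR = 3, QR = 11, by the inverse law of cosines:
  cos(∠QYR) = (YQ² + YR² - QR²) / (2·YQ·YR)
  ∠QYR = 63.61°

Step 5: From QR = 11, QY = 12, RY = 3, by the inverse law of cosines:
  cos(∠RQY) = (QR² + QY² - RY²) / (2·QR·QY)
  ∠RQY = 14.14°

Step 6: From RU = 9.36, RY = 3, UY = 7, by the inverse law of cosines:
  cos(∠URY) = (RU² + RY² - UY²) / (2·RU·RY)
  ∠URY = 31.91°

Step 7: From YB = √34, YR = 3, BR = 5, by the inverse law of cosines:
  cos(∠BYR) = (YB² + YR² - BR²) / (2·YB·YR)
  ∠BYR = 59.04°

Step 8: From UR = 9.36, UY = 7, RY = 3, by the inverse law of cosines:
  cos(∠RUY) = (UR² + UY² - RY²) / (2·UR·UY)
  ∠RUY = 13.09°

Step 9: From BR = 5, BY = √34, RY = 3, by the inverse law of cosines:
  cos(∠RBY) = (BR² + BY² - RY²) / (2·BR·BY)
  ∠RBY = 30.96°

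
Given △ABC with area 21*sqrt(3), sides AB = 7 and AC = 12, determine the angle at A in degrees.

sin(C) = 2 * 21*sqrt(3) / (7 * 12) = sqrt(3)/2, so C = arcsin(sqrt(3)/2) = 60°.
Since sin(180° - C) = sin(C), the obtuse angle 120° gives the same area, so C = 60° or C = 120°.

60° or 120°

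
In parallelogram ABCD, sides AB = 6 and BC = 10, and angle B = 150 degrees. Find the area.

The area of a parallelogram equals the product of two adjacent sides times the sine of the included angle.
This is because the height equals 10 * sin(150°) = 5.
Area = 6 * 5 = 30

30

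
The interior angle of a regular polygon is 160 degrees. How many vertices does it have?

The exterior angle is the supplement of the interior angle: 180 - 160 = 20 degrees.
Since the exterior angles of any convex polygon sum to 360 degrees, the number of sides is 360 / 20 = 18.

18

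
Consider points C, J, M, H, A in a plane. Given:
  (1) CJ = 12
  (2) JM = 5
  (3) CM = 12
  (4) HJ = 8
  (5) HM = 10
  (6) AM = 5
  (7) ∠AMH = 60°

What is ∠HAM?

Step 1: By the law of cosines on triangle AMH: AH² = 5² + 10² − 2·5·10·cos(60°) = 75, so AH = 5·√3.
Step 2: By the inverse law of cosines on triangle HAM: cos(∠HAM) = ((5·√3)² + 5² − 10²) / (2·5·√3·5) = 0/86.6 = 0, so ∠HAM = 90°.

Therefore, the measure of angle ∠HAM = 90°.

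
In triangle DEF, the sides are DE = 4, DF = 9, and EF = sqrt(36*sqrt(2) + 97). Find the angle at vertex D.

When all three sides of a triangle are known, the law of cosines can be rearranged to find any angle.
cos(C) = (a² + b² - c²) / (2ab) gives cos(D) = -sqrt(2)/2.
Taking the inverse cosine: D = 135°.

135°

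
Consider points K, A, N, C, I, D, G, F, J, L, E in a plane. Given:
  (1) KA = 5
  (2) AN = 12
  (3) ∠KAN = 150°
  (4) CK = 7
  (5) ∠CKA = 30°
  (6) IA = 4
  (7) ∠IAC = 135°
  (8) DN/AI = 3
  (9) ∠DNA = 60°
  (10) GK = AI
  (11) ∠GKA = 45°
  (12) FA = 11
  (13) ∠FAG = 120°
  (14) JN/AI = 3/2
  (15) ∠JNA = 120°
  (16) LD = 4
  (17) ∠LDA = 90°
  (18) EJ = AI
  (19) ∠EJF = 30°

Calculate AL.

From the given relations: DN = 3·AI = 3·4 = 12.
Step 1: By the law of cosines on triangle DNA: DA² = 12² + 12² − 2·12·12·cos(60°) = 144, so DA = 12.
Step 2: By the law of cosines on triangle ADL: AL² = 12² + 4² − 2·12·4·cos(90°) = 160, so AL = 4·√10.

Therefore, the length of AL = 4·√10.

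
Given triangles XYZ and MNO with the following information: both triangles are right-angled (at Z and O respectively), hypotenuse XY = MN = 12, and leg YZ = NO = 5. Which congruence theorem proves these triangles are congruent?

The given information matches HL: The hypotenuse and one leg of two right triangles are equal (Hypotenuse-Leg).

HL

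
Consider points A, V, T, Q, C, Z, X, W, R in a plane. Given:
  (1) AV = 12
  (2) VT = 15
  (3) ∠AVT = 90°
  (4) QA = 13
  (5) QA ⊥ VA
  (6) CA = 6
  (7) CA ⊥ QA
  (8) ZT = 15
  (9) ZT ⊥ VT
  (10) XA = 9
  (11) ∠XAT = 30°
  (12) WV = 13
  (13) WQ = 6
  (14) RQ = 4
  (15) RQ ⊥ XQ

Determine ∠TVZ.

Step 1: By the law of cosines on triangle VTZ: VZ² = 15² + 15² − 2·15·15·cos(90°) = 450, so VZ = 15·√2.
Step 2: By the inverse law of cosines on triangle TVZ: cos(∠TVZ) = (15² + (15·√2)² − 15²) / (2·15·15·√2) = 450/636.4 = 0.7071, so ∠TVZ = 45°.

Therefore, the measure of angle ∠TVZ = 45°.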